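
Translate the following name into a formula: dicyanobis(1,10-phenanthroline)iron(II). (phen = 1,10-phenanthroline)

Ligands: 2 cyano (CN, -1), 2 1,10-phenanthroline (phen, neutral). Ligand charge sum = -2.
With Fe in oxidation state +2, the complex ion is [Fe...].

[Fe(CN)2(phen)2]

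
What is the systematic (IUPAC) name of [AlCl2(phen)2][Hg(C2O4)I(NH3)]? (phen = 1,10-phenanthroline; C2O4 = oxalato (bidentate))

Aluminium is always +3 in its complexes; the cation's ligand charges sum to -2, so the complex cation is 1+.
A 1:1 salt means the anion carries the equal and opposite charge, 1−.
Anion: ligand charges sum to -3; for the ion to be 1−, Hg = +2.

dichlorobis(1,10-phenanthroline)aluminium(III) ammineiodooxalatomercurate(II)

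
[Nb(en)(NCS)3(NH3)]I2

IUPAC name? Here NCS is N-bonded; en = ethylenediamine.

ammine(ethylenediamine)triisothiocyanatoniobium(V) iodide

The 2 iodide counter-ions carry a total charge of -2, so each complex ion is 2+.
Ligand charges: 3×isothiocyanato (-1 each), 1×ammine (neutral), 1×ethylenediamine (neutral); total -3. So Nb + (-3) = 2+, giving Nb = +5.
Ligands are named alphabetically: ammine before ethylenediamine before isothiocyanato.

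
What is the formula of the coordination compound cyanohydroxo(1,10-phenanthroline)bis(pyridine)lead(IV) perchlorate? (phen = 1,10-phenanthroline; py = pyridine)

Ligands: 1 1,10-phenanthroline (phen, neutral), 1 hydroxo (OH, -1), 2 pyridine (py, neutral), 1 cyano (CN, -1). Ligand charge sum = -2.
Charge balance with perchlorate (-1) requires 1 complex ion per 2 perchlorate.

[Pb(CN)(OH)(phen)(py)2](ClO4)2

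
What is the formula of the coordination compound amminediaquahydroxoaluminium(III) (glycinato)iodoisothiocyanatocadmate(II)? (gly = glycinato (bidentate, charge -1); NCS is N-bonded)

Cation [Al…]: ligand charges -1, Al(III) ⇒ ion charge 2+.
Anion [Cd…]: ligand charges -3, Cd(II) ⇒ ion charge 1−.
One 2+ cation requires 2 of the 1− anion.

[Al(H2O)2(NH3)(OH)][Cd(gly)I(NCS)]2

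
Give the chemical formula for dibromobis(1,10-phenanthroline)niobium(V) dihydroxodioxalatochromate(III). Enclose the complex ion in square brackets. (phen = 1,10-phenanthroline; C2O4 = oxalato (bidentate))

Cation [Nb…]: ligand charges -2, Nb(V) ⇒ ion charge 3+.
Anion [Cr…]: ligand charges -6, Cr(III) ⇒ ion charge 3−.
One 3+ cation balances one 3− anion.

[NbBr2(phen)2][Cr(C2O4)2(OH)2]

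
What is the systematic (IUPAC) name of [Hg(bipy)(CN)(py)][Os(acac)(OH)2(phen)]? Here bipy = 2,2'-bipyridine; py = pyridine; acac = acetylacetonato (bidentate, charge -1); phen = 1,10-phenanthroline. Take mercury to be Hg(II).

Both ions are complex: the cation is named first with the plain metal name, the anion second with the -ate form; each ion's ligands are alphabetised independently.
Hg is given as +2; the cation's ligand charges sum to -1, so the complex cation is 1+.
A 1:1 salt means the anion carries the equal and opposite charge, 1−.
Anion: ligand charges sum to -3; for the ion to be 1−, Os = +2.

(2,2'-bipyridine)cyano(pyridine)mercury(II) (acetylacetonato)dihydroxo(1,10-phenanthroline)osmate(II)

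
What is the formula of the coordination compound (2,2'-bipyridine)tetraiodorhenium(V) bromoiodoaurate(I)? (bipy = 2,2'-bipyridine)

Cation [Re…]: ligand charges -4, Re(V) ⇒ ion charge 1+.
Anion [Au…]: ligand charges -2, Au(I) ⇒ ion charge 1−.
One 1+ cation balances one 1− anion.

[Re(bipy)I4][AuBrI]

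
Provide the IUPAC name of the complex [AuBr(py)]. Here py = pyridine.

bromo(pyridine)gold(I)

There is no counter-ion, so the complex is neutral overall.
Ligand charges: 1×pyridine (neutral), 1×bromo (-1 each); total -1. So Au + (-1) = 0, giving Au = +1.
Ligands are named alphabetically: bromo before pyridine.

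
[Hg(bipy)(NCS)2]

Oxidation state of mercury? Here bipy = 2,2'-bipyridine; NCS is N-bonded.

+2

No counter-ion: the bracketed complex is neutral.
Ligand charges: 1×bipy neutral; 2×NCS = -2; sum -2.
Hg + (-2) = 0 ⇒ Hg is +2.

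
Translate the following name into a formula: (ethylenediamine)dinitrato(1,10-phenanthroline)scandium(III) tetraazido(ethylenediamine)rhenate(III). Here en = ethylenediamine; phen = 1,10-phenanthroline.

[Sc(en)(NO3)2(phen)][Re(en)(N3)4]

Cation [Sc…]: ligand charges -2, Sc(III) ⇒ ion charge 1+.
Anion [Re…]: ligand charges -4, Re(III) ⇒ ion charge 1−.
One 1+ cation balances one 1− anion.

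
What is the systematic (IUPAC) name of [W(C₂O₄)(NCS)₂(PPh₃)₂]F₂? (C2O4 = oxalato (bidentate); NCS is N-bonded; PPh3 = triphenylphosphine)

The 2 fluoride counter-ions carry a total charge of -2, so each complex ion is 2+.
Ligand charges: 1×oxalato (-2 each), 2×isothiocyanato (-1 each), 2×triphenylphosphine (neutral); total -4. So W + (-4) = 2+, giving W = +6.
Ligands are named alphabetically: isothiocyanato before oxalato before triphenylphosphine.

diisothiocyanatooxalatobis(triphenylphosphine)tungsten(VI) fluoride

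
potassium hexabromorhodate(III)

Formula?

K3[RhBr6]

Ligands: 6 bromo (Br, -1). Ligand charge sum = -6.
With Rh in oxidation state +3, the complex ion is [Rh...]^3−.
Charge balance with potassium (+1) requires 1 complex ion per 3 potassium.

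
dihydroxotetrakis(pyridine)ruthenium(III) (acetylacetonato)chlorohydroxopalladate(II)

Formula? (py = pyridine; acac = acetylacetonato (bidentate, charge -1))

Cation [Ru…]: ligand charges -2, Ru(III) ⇒ ion charge 1+.
Anion [Pd…]: ligand charges -3, Pd(II) ⇒ ion charge 1−.
One 1+ cation balances one 1− anion.

[Ru(OH)2(py)4][Pd(acac)Cl(OH)]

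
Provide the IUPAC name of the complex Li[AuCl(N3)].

lithium azidochloroaurate(I)

The 1 lithium counter-ion carries a total charge of +1, so each complex ion is 1−.
Ligand charges: 1×chloro (-1 each), 1×azido (-1 each); total -2. So Au + (-2) = 1−, giving Au = +1.
Ligands are named alphabetically: azido before chloro.
The complex ion is anionic, so gold takes the -ate form aurate(I).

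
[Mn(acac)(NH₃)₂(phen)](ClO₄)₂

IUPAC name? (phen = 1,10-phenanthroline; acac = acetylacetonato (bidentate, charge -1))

The 2 perchlorate counter-ions carry a total charge of -2, so each complex ion is 2+.
Ligand charges: 2×ammine (neutral), 1×1,10-phenanthroline (neutral), 1×acetylacetonato (-1 each); total -1. So Mn + (-1) = 2+, giving Mn = +3.
Ligands are named alphabetically: acetylacetonato before ammine before phenanthroline.

(acetylacetonato)diammine(1,10-phenanthroline)manganese(III) perchlorate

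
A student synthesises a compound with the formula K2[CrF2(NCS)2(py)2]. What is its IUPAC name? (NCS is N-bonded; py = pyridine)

The 2 potassium counter-ions carry a total charge of +2, so each complex ion is 2−.
Ligand charges: 2×isothiocyanato (-1 each), 2×fluoro (-1 each), 2×pyridine (neutral); total -4. So Cr + (-4) = 2−, giving Cr = +2.
The complex ion is anionic, so chromium takes the -ate form chromate(II).

potassium difluorodiisothiocyanatobis(pyridine)chromate(II)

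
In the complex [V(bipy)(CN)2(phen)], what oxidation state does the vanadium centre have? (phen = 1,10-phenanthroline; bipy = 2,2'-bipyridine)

No counter-ion: the bracketed complex is neutral.
Ligand charges: 1×phen neutral; 1×bipy neutral; 2×CN = -2; sum -2.
V + (-2) = 0 ⇒ V is +2.

+2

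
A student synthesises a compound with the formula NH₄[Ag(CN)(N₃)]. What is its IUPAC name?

The 1 ammonium counter-ion carries a total charge of +1, so each complex ion is 1−.
Ligand charges: 1×azido (-1 each), 1×cyano (-1 each); total -2. So Ag + (-2) = 1−, giving Ag = +1.
Ligands are named alphabetically: azido before cyano.
The complex ion is anionic, so silver takes the -ate form argentate(I).

ammonium azidocyanoargentate(I)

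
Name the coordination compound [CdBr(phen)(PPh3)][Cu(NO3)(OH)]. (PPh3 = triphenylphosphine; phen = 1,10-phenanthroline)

bromo(1,10-phenanthroline)(triphenylphosphine)cadmium(II) hydroxonitratocuprate(I)

Cadmium is always +2 in its complexes; the cation's ligand charges sum to -1, so the complex cation is 1+.
A 1:1 salt means the anion carries the equal and opposite charge, 1−.
Anion: ligand charges sum to -2; for the ion to be 1−, Cu = +1.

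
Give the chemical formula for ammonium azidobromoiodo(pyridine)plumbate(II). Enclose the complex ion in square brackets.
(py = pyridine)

Ligands: 1 pyridine (py, neutral), 1 bromo (Br, -1), 1 azido (N3, -1), 1 iodo (I, -1). Ligand charge sum = -3.
With Pb in oxidation state +2, the complex ion is [Pb...]^1−.
Charge balance with ammonium (+1) requires 1 complex ion per 1 ammonium.

NH4[PbBrI(N3)(py)]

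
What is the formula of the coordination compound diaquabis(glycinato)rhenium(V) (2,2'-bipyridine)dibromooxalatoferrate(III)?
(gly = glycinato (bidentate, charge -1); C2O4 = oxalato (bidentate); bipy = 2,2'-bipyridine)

[Re(gly)2(H2O)2][Fe(bipy)Br2(C2O4)]3

Cation [Re…]: ligand charges -2, Re(V) ⇒ ion charge 3+.
Anion [Fe…]: ligand charges -4, Fe(III) ⇒ ion charge 1−.
One 3+ cation requires 3 of the 1− anion.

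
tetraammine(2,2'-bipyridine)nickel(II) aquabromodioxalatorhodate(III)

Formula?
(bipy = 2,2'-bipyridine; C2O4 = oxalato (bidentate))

[Ni(bipy)(NH3)4][RhBr(C2O4)2(H2O)]

Cation [Ni…]: ligand charges 0, Ni(II) ⇒ ion charge 2+.
Anion [Rh…]: ligand charges -5, Rh(III) ⇒ ion charge 2−.
One 2+ cation balances one 2− anion.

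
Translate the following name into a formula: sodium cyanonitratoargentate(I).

Ligands: 1 nitrato (NO3, -1), 1 cyano (CN, -1). Ligand charge sum = -2.
With Ag in oxidation state +1, the complex ion is [Ag...]^1−.
Charge balance with sodium (+1) requires 1 complex ion per 1 sodium.

Na[Ag(CN)(NO3)]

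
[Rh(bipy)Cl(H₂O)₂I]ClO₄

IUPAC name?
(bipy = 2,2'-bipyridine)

The 1 perchlorate counter-ion carries a total charge of -1, so each complex ion is 1+.
Ligand charges: 1×2,2'-bipyridine (neutral), 1×chloro (-1 each), 2×aqua (neutral), 1×iodo (-1 each); total -2. So Rh + (-2) = 1+, giving Rh = +3.
Ligands are named alphabetically: aqua before bipyridine before chloro before iodo.

diaqua(2,2'-bipyridine)chloroiodorhodium(III) perchlorate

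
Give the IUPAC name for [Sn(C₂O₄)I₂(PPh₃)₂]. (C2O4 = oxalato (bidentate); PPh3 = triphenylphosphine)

diiodooxalatobis(triphenylphosphine)tin(IV)

There is no counter-ion, so the complex is neutral overall.
Ligand charges: 1×oxalato (-2 each), 2×triphenylphosphine (neutral), 2×iodo (-1 each); total -4. So Sn + (-4) = 0, giving Sn = +4.
Ligands are named alphabetically: iodo before oxalato before triphenylphosphine.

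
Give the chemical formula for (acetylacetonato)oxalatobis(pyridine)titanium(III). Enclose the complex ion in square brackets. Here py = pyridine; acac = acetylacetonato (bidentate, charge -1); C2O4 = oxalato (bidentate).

[Ti(acac)(C2O4)(py)2]

Ligands: 2 pyridine (py, neutral), 1 acetylacetonato (acac, -1), 1 oxalato (C2O4, -2). Ligand charge sum = -3.
With Ti in oxidation state +3, the complex ion is [Ti...].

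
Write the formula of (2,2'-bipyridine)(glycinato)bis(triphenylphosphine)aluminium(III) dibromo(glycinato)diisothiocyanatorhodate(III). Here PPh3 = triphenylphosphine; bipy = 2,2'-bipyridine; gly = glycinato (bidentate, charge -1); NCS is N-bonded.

Cation [Al…]: ligand charges -1, Al(III) ⇒ ion charge 2+.
Anion [Rh…]: ligand charges -5, Rh(III) ⇒ ion charge 2−.
One 2+ cation balances one 2− anion.

[Al(bipy)(gly)(PPh3)2][RhBr2(gly)(NCS)2]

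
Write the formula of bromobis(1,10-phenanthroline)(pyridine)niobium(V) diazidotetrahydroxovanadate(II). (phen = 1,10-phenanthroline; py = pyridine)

Cation [Nb…]: ligand charges -1, Nb(V) ⇒ ion charge 4+.
Anion [V…]: ligand charges -6, V(II) ⇒ ion charge 4−.
One 4+ cation balances one 4− anion.

[NbBr(phen)2(py)][V(N3)2(OH)4]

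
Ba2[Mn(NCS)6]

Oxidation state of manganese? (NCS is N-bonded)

2 barium outside the brackets (+2 each) → the complex ion is 4−.
Ligand charges: 6×NCS = -6; sum -6.
Mn + (-6) = 4− ⇒ Mn is +2.

+2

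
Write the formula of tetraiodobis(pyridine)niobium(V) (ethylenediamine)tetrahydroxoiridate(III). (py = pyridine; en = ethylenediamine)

[NbI4(py)2][Ir(en)(OH)4]

Cation [Nb…]: ligand charges -4, Nb(V) ⇒ ion charge 1+.
Anion [Ir…]: ligand charges -4, Ir(III) ⇒ ion charge 1−.
One 1+ cation balances one 1− anion.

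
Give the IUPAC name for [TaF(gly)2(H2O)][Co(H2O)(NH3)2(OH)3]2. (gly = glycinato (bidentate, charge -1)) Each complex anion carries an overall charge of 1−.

aquafluorobis(glycinato)tantalum(V) diammineaquatrihydroxocobaltate(II)

Both ions are complex: the cation is named first with the plain metal name, the anion second with the -ate form; each ion's ligands are alphabetised independently.
The complex anion is given as 1−; its ligand charges sum to -3, so Co = +2.
With 2 anions per cation, the cation must be 2×1 = 2+.
Cation: ligand charges sum to -3; for the ion to be 2+, Ta = +5.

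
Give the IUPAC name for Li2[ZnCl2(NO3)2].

lithium dichlorodinitratozincate(II)

The 2 lithium counter-ions carry a total charge of +2, so each complex ion is 2−.
Ligand charges: 2×nitrato (-1 each), 2×chloro (-1 each); total -4. So Zn + (-4) = 2−, giving Zn = +2.
Ligands are named alphabetically: chloro before nitrato.
The complex ion is anionic, so zinc takes the -ate form zincate(II).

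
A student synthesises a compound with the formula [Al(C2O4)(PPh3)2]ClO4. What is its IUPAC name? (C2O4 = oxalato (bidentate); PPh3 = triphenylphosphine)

The 1 perchlorate counter-ion carries a total charge of -1, so each complex ion is 1+.
Ligand charges: 1×oxalato (-2 each), 2×triphenylphosphine (neutral); total -2. So Al + (-2) = 1+, giving Al = +3.
Ligands are named alphabetically: oxalato before triphenylphosphine.

oxalatobis(triphenylphosphine)aluminium(III) perchlorate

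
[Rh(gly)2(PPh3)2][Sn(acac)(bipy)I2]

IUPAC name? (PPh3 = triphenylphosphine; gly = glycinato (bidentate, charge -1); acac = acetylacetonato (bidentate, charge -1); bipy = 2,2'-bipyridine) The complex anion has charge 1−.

bis(glycinato)bis(triphenylphosphine)rhodium(III) (acetylacetonato)(2,2'-bipyridine)diiodostannate(II)

Both ions are complex: the cation is named first with the plain metal name, the anion second with the -ate form; each ion's ligands are alphabetised independently.
The complex anion is given as 1−; its ligand charges sum to -3, so Sn = +2.
A 1:1 salt means the cation carries the equal and opposite charge, 1+.
Cation: ligand charges sum to -2; for the ion to be 1+, Rh = +3.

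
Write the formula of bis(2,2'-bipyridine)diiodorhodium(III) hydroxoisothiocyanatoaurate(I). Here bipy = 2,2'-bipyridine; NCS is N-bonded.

Cation [Rh…]: ligand charges -2, Rh(III) ⇒ ion charge 1+.
Anion [Au…]: ligand charges -2, Au(I) ⇒ ion charge 1−.
One 1+ cation balances one 1− anion.

[Rh(bipy)2I2][Au(NCS)(OH)]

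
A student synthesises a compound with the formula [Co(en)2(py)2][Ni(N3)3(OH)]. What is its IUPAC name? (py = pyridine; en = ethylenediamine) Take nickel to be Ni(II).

bis(ethylenediamine)bis(pyridine)cobalt(II) triazidohydroxonickelate(II)

Both ions are complex: the cation is named first with the plain metal name, the anion second with the -ate form; each ion's ligands are alphabetised independently.
Ni is given as +2; the anion's ligand charges sum to -4, so the complex anion is 2−.
A 1:1 salt means the cation carries the equal and opposite charge, 2+.
Cation: ligand charges sum to 0; for the ion to be 2+, Co = +2.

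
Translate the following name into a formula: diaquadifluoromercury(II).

[HgF2(H2O)2]

Ligands: 2 fluoro (F, -1), 2 aqua (H2O, neutral). Ligand charge sum = -2.
With Hg in oxidation state +2, the complex ion is [Hg...].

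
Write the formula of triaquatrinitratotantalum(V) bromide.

[Ta(H2O)3(NO3)3]Br2

Ligands: 3 nitrato (NO3, -1), 3 aqua (H2O, neutral). Ligand charge sum = -3.
Charge balance with bromide (-1) requires 1 complex ion per 2 bromide.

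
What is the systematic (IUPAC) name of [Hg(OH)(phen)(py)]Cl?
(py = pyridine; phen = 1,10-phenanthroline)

hydroxo(1,10-phenanthroline)(pyridine)mercury(II) chloride

The 1 chloride counter-ion carries a total charge of -1, so each complex ion is 1+.
Ligand charges: 1×hydroxo (-1 each), 1×pyridine (neutral), 1×1,10-phenanthroline (neutral); total -1. So Hg + (-1) = 1+, giving Hg = +2.
Ligands are named alphabetically: hydroxo before phenanthroline before pyridine.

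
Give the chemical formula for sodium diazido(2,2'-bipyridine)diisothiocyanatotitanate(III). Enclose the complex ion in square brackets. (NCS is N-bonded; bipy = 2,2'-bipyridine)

Na[Ti(bipy)(N3)2(NCS)2]

Ligands: 2 azido (N3, -1), 2 isothiocyanato (NCS, -1), 1 2,2'-bipyridine (bipy, neutral). Ligand charge sum = -4.
Charge balance with sodium (+1) requires 1 complex ion per 1 sodium.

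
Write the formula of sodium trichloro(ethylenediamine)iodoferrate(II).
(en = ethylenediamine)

Ligands: 1 iodo (I, -1), 3 chloro (Cl, -1), 1 ethylenediamine (en, neutral). Ligand charge sum = -4.
With Fe in oxidation state +2, the complex ion is [Fe...]^2−.
Charge balance with sodium (+1) requires 1 complex ion per 2 sodium.

Na2[FeCl3(en)I]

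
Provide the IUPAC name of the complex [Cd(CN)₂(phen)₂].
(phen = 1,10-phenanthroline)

There is no counter-ion, so the complex is neutral overall.
Ligand charges: 2×cyano (-1 each), 2×1,10-phenanthroline (neutral); total -2. So Cd + (-2) = 0, giving Cd = +2.
Ligands are named alphabetically: cyano before phenanthroline.

dicyanobis(1,10-phenanthroline)cadmium(II)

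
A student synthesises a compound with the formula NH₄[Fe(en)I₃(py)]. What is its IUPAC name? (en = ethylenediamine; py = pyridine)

ammonium (ethylenediamine)triiodo(pyridine)ferrate(II)

The 1 ammonium counter-ion carries a total charge of +1, so each complex ion is 1−.
Ligand charges: 3×iodo (-1 each), 1×ethylenediamine (neutral), 1×pyridine (neutral); total -3. So Fe + (-3) = 1−, giving Fe = +2.
Ligands are named alphabetically: ethylenediamine before iodo before pyridine.
The complex ion is anionic, so iron takes the -ate form ferrate(II).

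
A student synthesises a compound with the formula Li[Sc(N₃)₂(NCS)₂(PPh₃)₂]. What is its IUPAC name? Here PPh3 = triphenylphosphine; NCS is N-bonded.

The 1 lithium counter-ion carries a total charge of +1, so each complex ion is 1−.
Ligand charges: 2×triphenylphosphine (neutral), 2×isothiocyanato (-1 each), 2×azido (-1 each); total -4. So Sc + (-4) = 1−, giving Sc = +3.
Ligands are named alphabetically: azido before isothiocyanato before triphenylphosphine.
The complex ion is anionic, so scandium takes the -ate form scandate(III).

lithium diazidodiisothiocyanatobis(triphenylphosphine)scandate(III)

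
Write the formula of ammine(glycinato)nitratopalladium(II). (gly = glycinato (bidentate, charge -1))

Ligands: 1 nitrato (NO3, -1), 1 glycinato (gly, -1), 1 ammine (NH3, neutral). Ligand charge sum = -2.
With Pd in oxidation state +2, the complex ion is [Pd...].

[Pd(gly)(NH3)(NO3)]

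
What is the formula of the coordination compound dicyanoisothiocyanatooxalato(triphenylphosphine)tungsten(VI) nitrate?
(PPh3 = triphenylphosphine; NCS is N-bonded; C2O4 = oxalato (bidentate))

Ligands: 1 triphenylphosphine (PPh3, neutral), 2 cyano (CN, -1), 1 isothiocyanato (NCS, -1), 1 oxalato (C2O4, -2). Ligand charge sum = -5.
With W in oxidation state +6, the complex ion is [W...]^1+.
Charge balance with nitrate (-1) requires 1 complex ion per 1 nitrate.

[W(C2O4)(CN)2(NCS)(PPh3)]NO3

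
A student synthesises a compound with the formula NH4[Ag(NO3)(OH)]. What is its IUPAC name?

The 1 ammonium counter-ion carries a total charge of +1, so each complex ion is 1−.
Ligand charges: 1×nitrato (-1 each), 1×hydroxo (-1 each); total -2. So Ag + (-2) = 1−, giving Ag = +1.
Ligands are named alphabetically: hydroxo before nitrato.
The complex ion is anionic, so silver takes the -ate form argentate(I).

ammonium hydroxonitratoargentate(I)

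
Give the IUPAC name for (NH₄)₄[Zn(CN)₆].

The 4 ammonium counter-ions carry a total charge of +4, so each complex ion is 4−.
Ligand charges: 6×cyano (-1 each); total -6. So Zn + (-6) = 4−, giving Zn = +2.
The complex ion is anionic, so zinc takes the -ate form zincate(II).

ammonium hexacyanozincate(II)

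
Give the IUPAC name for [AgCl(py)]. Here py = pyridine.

There is no counter-ion, so the complex is neutral overall.
Ligand charges: 1×pyridine (neutral), 1×chloro (-1 each); total -1. So Ag + (-1) = 0, giving Ag = +1.
Ligands are named alphabetically: chloro before pyridine.

chloro(pyridine)silver(I)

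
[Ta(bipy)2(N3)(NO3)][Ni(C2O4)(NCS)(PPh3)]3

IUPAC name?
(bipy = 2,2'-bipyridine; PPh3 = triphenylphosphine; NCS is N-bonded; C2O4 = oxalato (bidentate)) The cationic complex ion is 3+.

azidobis(2,2'-bipyridine)nitratotantalum(V) isothiocyanatooxalato(triphenylphosphine)nickelate(II)

Both ions are complex: the cation is named first with the plain metal name, the anion second with the -ate form; each ion's ligands are alphabetised independently.
The complex cation is given as 3+; its ligand charges sum to -2, so Ta = +5.
With 3 anions per cation, each anion must be 3/3 = 1−.
Anion: ligand charges sum to -3; for the ion to be 1−, Ni = +2.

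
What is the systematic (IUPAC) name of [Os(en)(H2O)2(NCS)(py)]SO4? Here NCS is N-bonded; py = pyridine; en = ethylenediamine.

diaqua(ethylenediamine)isothiocyanato(pyridine)osmium(III) sulfate

The 1 sulfate counter-ion carries a total charge of -2, so each complex ion is 2+.
Ligand charges: 1×isothiocyanato (-1 each), 1×pyridine (neutral), 2×aqua (neutral), 1×ethylenediamine (neutral); total -1. So Os + (-1) = 2+, giving Os = +3.
Ligands are named alphabetically: aqua before ethylenediamine before isothiocyanato before pyridine.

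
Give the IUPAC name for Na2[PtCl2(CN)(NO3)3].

sodium dichlorocyanotrinitratoplatinate(IV)

The 2 sodium counter-ions carry a total charge of +2, so each complex ion is 2−.
Ligand charges: 1×cyano (-1 each), 2×chloro (-1 each), 3×nitrato (-1 each); total -6. So Pt + (-6) = 2−, giving Pt = +4.
Ligands are named alphabetically: chloro before cyano before nitrato.
The complex ion is anionic, so platinum takes the -ate form platinate(IV).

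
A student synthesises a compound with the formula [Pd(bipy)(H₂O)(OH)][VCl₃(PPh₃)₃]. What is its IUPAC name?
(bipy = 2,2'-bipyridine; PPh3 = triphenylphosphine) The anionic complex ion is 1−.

aqua(2,2'-bipyridine)hydroxopalladium(II) trichlorotris(triphenylphosphine)vanadate(II)

Both ions are complex: the cation is named first with the plain metal name, the anion second with the -ate form; each ion's ligands are alphabetised independently.
The complex anion is given as 1−; its ligand charges sum to -3, so V = +2.
A 1:1 salt means the cation carries the equal and opposite charge, 1+.
Cation: ligand charges sum to -1; for the ion to be 1+, Pd = +2.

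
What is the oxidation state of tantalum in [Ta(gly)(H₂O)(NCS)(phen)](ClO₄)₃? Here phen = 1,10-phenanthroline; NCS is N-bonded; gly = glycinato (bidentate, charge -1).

3 perchlorate outside the brackets (-1 each) → the complex ion is 3+.
Ligand charges: 1×phen neutral; 1×NCS = -1; 1×gly = -1; 1×H2O neutral; sum -2.
Ta + (-2) = 3+ ⇒ Ta is +5.

+5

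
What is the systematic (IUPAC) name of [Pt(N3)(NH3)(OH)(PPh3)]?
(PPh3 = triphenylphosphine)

There is no counter-ion, so the complex is neutral overall.
Ligand charges: 1×triphenylphosphine (neutral), 1×ammine (neutral), 1×azido (-1 each), 1×hydroxo (-1 each); total -2. So Pt + (-2) = 0, giving Pt = +2.
Ligands are named alphabetically: ammine before azido before hydroxo before triphenylphosphine.

ammineazidohydroxo(triphenylphosphine)platinum(II)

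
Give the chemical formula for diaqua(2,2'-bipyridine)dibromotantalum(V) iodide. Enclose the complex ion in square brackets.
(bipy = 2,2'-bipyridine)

Ligands: 2 aqua (H2O, neutral), 1 2,2'-bipyridine (bipy, neutral), 2 bromo (Br, -1). Ligand charge sum = -2.
Charge balance with iodide (-1) requires 1 complex ion per 3 iodide.

[Ta(bipy)Br2(H2O)2]I3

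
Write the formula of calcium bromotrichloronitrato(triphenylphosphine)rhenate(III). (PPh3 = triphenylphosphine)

Ca[ReBrCl3(NO3)(PPh3)]

Ligands: 1 triphenylphosphine (PPh3, neutral), 1 nitrato (NO3, -1), 1 bromo (Br, -1), 3 chloro (Cl, -1). Ligand charge sum = -5.
Charge balance with calcium (+2) requires 1 complex ion per 1 calcium.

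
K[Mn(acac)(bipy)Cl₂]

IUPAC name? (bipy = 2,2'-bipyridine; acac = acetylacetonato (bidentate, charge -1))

potassium (acetylacetonato)(2,2'-bipyridine)dichloromanganate(II)

The 1 potassium counter-ion carries a total charge of +1, so each complex ion is 1−.
Ligand charges: 1×2,2'-bipyridine (neutral), 2×chloro (-1 each), 1×acetylacetonato (-1 each); total -3. So Mn + (-3) = 1−, giving Mn = +2.
The complex ion is anionic, so manganese takes the -ate form manganate(II).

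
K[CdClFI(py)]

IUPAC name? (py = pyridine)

The 1 potassium counter-ion carries a total charge of +1, so each complex ion is 1−.
Ligand charges: 1×chloro (-1 each), 1×pyridine (neutral), 1×iodo (-1 each), 1×fluoro (-1 each); total -3. So Cd + (-3) = 1−, giving Cd = +2.
Ligands are named alphabetically: chloro before fluoro before iodo before pyridine.
The complex ion is anionic, so cadmium takes the -ate form cadmate(II).

potassium chlorofluoroiodo(pyridine)cadmate(II)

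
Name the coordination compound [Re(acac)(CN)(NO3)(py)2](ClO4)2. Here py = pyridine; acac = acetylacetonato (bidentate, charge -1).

(acetylacetonato)cyanonitratobis(pyridine)rhenium(V) perchlorate

The 2 perchlorate counter-ions carry a total charge of -2, so each complex ion is 2+.
Ligand charges: 2×pyridine (neutral), 1×cyano (-1 each), 1×acetylacetonato (-1 each), 1×nitrato (-1 each); total -3. So Re + (-3) = 2+, giving Re = +5.
Ligands are named alphabetically: acetylacetonato before cyano before nitrato before pyridine.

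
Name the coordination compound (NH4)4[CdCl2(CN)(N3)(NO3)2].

The 4 ammonium counter-ions carry a total charge of +4, so each complex ion is 4−.
Ligand charges: 1×cyano (-1 each), 2×chloro (-1 each), 1×azido (-1 each), 2×nitrato (-1 each); total -6. So Cd + (-6) = 4−, giving Cd = +2.
The complex ion is anionic, so cadmium takes the -ate form cadmate(II).

ammonium azidodichlorocyanodinitratocadmate(II)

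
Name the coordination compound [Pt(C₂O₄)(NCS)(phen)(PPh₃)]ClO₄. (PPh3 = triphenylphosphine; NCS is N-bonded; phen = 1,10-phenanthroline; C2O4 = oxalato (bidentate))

isothiocyanatooxalato(1,10-phenanthroline)(triphenylphosphine)platinum(IV) perchlorate

The 1 perchlorate counter-ion carries a total charge of -1, so each complex ion is 1+.
Ligand charges: 1×triphenylphosphine (neutral), 1×isothiocyanato (-1 each), 1×1,10-phenanthroline (neutral), 1×oxalato (-2 each); total -3. So Pt + (-3) = 1+, giving Pt = +4.
Ligands are named alphabetically: isothiocyanato before oxalato before phenanthroline before triphenylphosphine.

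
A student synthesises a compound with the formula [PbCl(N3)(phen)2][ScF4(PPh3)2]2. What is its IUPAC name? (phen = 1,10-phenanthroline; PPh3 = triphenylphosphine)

azidochlorobis(1,10-phenanthroline)lead(IV) tetrafluorobis(triphenylphosphine)scandate(III)

Both ions are complex: the cation is named first with the plain metal name, the anion second with the -ate form; each ion's ligands are alphabetised independently.
Scandium is always +3 in its complexes; the anion's ligand charges sum to -4, so the complex anion is 1−.
With 2 anions per cation, the cation must be 2×1 = 2+.
Cation: ligand charges sum to -2; for the ion to be 2+, Pb = +4.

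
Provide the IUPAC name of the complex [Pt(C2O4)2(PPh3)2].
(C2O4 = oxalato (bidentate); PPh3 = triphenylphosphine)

There is no counter-ion, so the complex is neutral overall.
Ligand charges: 2×oxalato (-2 each), 2×triphenylphosphine (neutral); total -4. So Pt + (-4) = 0, giving Pt = +4.
Ligands are named alphabetically: oxalato before triphenylphosphine.

dioxalatobis(triphenylphosphine)platinum(IV)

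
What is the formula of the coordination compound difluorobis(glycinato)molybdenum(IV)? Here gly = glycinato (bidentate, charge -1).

[MoF2(gly)2]

Ligands: 2 glycinato (gly, -1), 2 fluoro (F, -1). Ligand charge sum = -4.
With Mo in oxidation state +4, the complex ion is [Mo...].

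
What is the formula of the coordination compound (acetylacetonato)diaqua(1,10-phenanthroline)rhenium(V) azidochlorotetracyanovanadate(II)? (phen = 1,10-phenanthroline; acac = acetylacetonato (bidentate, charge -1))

Cation [Re…]: ligand charges -1, Re(V) ⇒ ion charge 4+.
Anion [V…]: ligand charges -6, V(II) ⇒ ion charge 4−.
One 4+ cation balances one 4− anion.

[Re(acac)(H2O)2(phen)][VCl(CN)4(N3)]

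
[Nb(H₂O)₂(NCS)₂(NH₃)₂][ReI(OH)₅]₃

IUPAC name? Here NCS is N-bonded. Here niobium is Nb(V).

diamminediaquadiisothiocyanatoniobium(V) pentahydroxoiodorhenate(V)

Both ions are complex: the cation is named first with the plain metal name, the anion second with the -ate form; each ion's ligands are alphabetised independently.
Nb is given as +5; the cation's ligand charges sum to -2, so the complex cation is 3+.
With 3 anions per cation, each anion must be 3/3 = 1−.
Anion: ligand charges sum to -6; for the ion to be 1−, Re = +5.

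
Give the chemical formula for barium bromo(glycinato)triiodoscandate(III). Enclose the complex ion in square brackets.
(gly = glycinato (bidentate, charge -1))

Ba[ScBr(gly)I3]

Ligands: 3 iodo (I, -1), 1 bromo (Br, -1), 1 glycinato (gly, -1). Ligand charge sum = -5.
Charge balance with barium (+2) requires 1 complex ion per 1 barium.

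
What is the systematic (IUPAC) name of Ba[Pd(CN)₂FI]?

barium dicyanofluoroiodopalladate(II)

The 1 barium counter-ion carries a total charge of +2, so each complex ion is 2−.
Ligand charges: 2×cyano (-1 each), 1×fluoro (-1 each), 1×iodo (-1 each); total -4. So Pd + (-4) = 2−, giving Pd = +2.
The complex ion is anionic, so palladium takes the -ate form palladate(II).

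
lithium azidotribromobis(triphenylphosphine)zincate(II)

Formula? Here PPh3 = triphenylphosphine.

Ligands: 3 bromo (Br, -1), 2 triphenylphosphine (PPh3, neutral), 1 azido (N3, -1). Ligand charge sum = -4.
With Zn in oxidation state +2, the complex ion is [Zn...]^2−.
Charge balance with lithium (+1) requires 1 complex ion per 2 lithium.

Li2[ZnBr3(N3)(PPh3)2]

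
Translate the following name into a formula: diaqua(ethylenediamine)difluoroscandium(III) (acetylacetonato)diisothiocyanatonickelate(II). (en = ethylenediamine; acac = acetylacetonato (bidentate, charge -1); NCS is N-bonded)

[Sc(en)F2(H2O)2][Ni(acac)(NCS)2]

Cation [Sc…]: ligand charges -2, Sc(III) ⇒ ion charge 1+.
Anion [Ni…]: ligand charges -3, Ni(II) ⇒ ion charge 1−.
One 1+ cation balances one 1− anion.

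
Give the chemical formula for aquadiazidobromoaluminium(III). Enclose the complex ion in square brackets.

[AlBr(H2O)(N3)2]

Ligands: 2 azido (N3, -1), 1 bromo (Br, -1), 1 aqua (H2O, neutral). Ligand charge sum = -3.
With Al in oxidation state +3, the complex ion is [Al...].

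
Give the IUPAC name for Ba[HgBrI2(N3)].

barium azidobromodiiodomercurate(II)

The 1 barium counter-ion carries a total charge of +2, so each complex ion is 2−.
Ligand charges: 2×iodo (-1 each), 1×azido (-1 each), 1×bromo (-1 each); total -4. So Hg + (-4) = 2−, giving Hg = +2.
Ligands are named alphabetically: azido before bromo before iodo.
The complex ion is anionic, so mercury takes the -ate form mercurate(II).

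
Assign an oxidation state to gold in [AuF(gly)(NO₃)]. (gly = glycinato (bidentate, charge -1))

No counter-ion: the bracketed complex is neutral.
Ligand charges: 1×gly = -1; 1×NO3 = -1; 1×F = -1; sum -3.
Au + (-3) = 0 ⇒ Au is +3.

+3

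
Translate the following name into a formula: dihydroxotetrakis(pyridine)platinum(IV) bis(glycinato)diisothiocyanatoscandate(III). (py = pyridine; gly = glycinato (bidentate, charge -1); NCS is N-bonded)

Cation [Pt…]: ligand charges -2, Pt(IV) ⇒ ion charge 2+.
Anion [Sc…]: ligand charges -4, Sc(III) ⇒ ion charge 1−.
One 2+ cation requires 2 of the 1− anion.

[Pt(OH)2(py)4][Sc(gly)2(NCS)2]2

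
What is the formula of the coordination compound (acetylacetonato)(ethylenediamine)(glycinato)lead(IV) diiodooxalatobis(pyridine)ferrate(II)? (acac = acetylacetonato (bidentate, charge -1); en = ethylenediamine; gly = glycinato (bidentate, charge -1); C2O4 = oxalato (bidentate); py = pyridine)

[Pb(acac)(en)(gly)][Fe(C2O4)I2(py)2]

Cation [Pb…]: ligand charges -2, Pb(IV) ⇒ ion charge 2+.
Anion [Fe…]: ligand charges -4, Fe(II) ⇒ ion charge 2−.
One 2+ cation balances one 2− anion.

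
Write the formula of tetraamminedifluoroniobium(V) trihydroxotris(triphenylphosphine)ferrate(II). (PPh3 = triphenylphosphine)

Cation [Nb…]: ligand charges -2, Nb(V) ⇒ ion charge 3+.
Anion [Fe…]: ligand charges -3, Fe(II) ⇒ ion charge 1−.
One 3+ cation requires 3 of the 1− anion.

[NbF2(NH3)4][Fe(OH)3(PPh3)3]3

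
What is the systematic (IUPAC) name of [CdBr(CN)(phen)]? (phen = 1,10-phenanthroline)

There is no counter-ion, so the complex is neutral overall.
Ligand charges: 1×bromo (-1 each), 1×cyano (-1 each), 1×1,10-phenanthroline (neutral); total -2. So Cd + (-2) = 0, giving Cd = +2.
Ligands are named alphabetically: bromo before cyano before phenanthroline.

bromocyano(1,10-phenanthroline)cadmium(II)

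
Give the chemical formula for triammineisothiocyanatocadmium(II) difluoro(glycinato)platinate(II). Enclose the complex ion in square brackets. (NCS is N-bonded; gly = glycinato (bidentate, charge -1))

[Cd(NCS)(NH3)3][PtF2(gly)]

Cation [Cd…]: ligand charges -1, Cd(II) ⇒ ion charge 1+.
Anion [Pt…]: ligand charges -3, Pt(II) ⇒ ion charge 1−.
One 1+ cation balances one 1− anion.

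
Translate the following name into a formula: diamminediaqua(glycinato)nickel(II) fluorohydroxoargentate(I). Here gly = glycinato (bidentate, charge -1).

Cation [Ni…]: ligand charges -1, Ni(II) ⇒ ion charge 1+.
Anion [Ag…]: ligand charges -2, Ag(I) ⇒ ion charge 1−.
One 1+ cation balances one 1− anion.

[Ni(gly)(H2O)2(NH3)2][AgF(OH)]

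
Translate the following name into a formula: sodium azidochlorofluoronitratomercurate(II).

Na2[HgClF(N3)(NO3)]

Ligands: 1 chloro (Cl, -1), 1 nitrato (NO3, -1), 1 fluoro (F, -1), 1 azido (N3, -1). Ligand charge sum = -4.
Charge balance with sodium (+1) requires 1 complex ion per 2 sodium.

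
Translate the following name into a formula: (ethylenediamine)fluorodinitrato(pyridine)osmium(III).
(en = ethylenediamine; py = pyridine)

Ligands: 2 nitrato (NO3, -1), 1 fluoro (F, -1), 1 ethylenediamine (en, neutral), 1 pyridine (py, neutral). Ligand charge sum = -3.
With Os in oxidation state +3, the complex ion is [Os...].

[Os(en)F(NO3)2(py)]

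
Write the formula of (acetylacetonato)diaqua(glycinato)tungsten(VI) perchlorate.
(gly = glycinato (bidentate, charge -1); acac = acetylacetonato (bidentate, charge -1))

Ligands: 2 aqua (H2O, neutral), 1 glycinato (gly, -1), 1 acetylacetonato (acac, -1). Ligand charge sum = -2.
Charge balance with perchlorate (-1) requires 1 complex ion per 4 perchlorate.

[W(acac)(gly)(H2O)2](ClO4)4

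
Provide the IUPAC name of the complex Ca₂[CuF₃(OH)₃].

calcium trifluorotrihydroxocuprate(II)

The 2 calcium counter-ions carry a total charge of +4, so each complex ion is 4−.
Ligand charges: 3×fluoro (-1 each), 3×hydroxo (-1 each); total -6. So Cu + (-6) = 4−, giving Cu = +2.
Ligands are named alphabetically: fluoro before hydroxo.
The complex ion is anionic, so copper takes the -ate form cuprate(II).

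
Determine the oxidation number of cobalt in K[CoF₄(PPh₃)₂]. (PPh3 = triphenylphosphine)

+3

1 potassium outside the brackets (+1 each) → the complex ion is 1−.
Ligand charges: 4×F = -4; 2×PPh3 neutral; sum -4.
Co + (-4) = 1− ⇒ Co is +3.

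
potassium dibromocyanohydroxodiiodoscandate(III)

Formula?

Ligands: 2 bromo (Br, -1), 1 hydroxo (OH, -1), 2 iodo (I, -1), 1 cyano (CN, -1). Ligand charge sum = -6.
With Sc in oxidation state +3, the complex ion is [Sc...]^3−.
Charge balance with potassium (+1) requires 1 complex ion per 3 potassium.

K3[ScBr2(CN)I2(OH)]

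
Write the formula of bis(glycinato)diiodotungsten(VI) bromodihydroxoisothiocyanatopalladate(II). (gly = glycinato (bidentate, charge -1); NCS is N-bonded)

[W(gly)2I2][PdBr(NCS)(OH)2]

Cation [W…]: ligand charges -4, W(VI) ⇒ ion charge 2+.
Anion [Pd…]: ligand charges -4, Pd(II) ⇒ ion charge 2−.
One 2+ cation balances one 2− anion.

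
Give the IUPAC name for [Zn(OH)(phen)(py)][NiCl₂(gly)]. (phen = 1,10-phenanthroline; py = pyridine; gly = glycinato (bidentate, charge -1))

Zinc is always +2 in its complexes; the cation's ligand charges sum to -1, so the complex cation is 1+.
A 1:1 salt means the anion carries the equal and opposite charge, 1−.
Anion: ligand charges sum to -3; for the ion to be 1−, Ni = +2.

hydroxo(1,10-phenanthroline)(pyridine)zinc(II) dichloro(glycinato)nickelate(II)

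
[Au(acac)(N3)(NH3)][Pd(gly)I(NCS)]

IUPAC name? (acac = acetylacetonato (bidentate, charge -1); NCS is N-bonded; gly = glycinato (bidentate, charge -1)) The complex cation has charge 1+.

(acetylacetonato)ammineazidogold(III) (glycinato)iodoisothiocyanatopalladate(II)

Both ions are complex: the cation is named first with the plain metal name, the anion second with the -ate form; each ion's ligands are alphabetised independently.
The complex cation is given as 1+; its ligand charges sum to -2, so Au = +3.
A 1:1 salt means the anion carries the equal and opposite charge, 1−.
Anion: ligand charges sum to -3; for the ion to be 1−, Pd = +2.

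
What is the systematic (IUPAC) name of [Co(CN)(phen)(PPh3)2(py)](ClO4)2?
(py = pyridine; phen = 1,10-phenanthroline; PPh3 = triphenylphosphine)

cyano(1,10-phenanthroline)(pyridine)bis(triphenylphosphine)cobalt(III) perchlorate

The 2 perchlorate counter-ions carry a total charge of -2, so each complex ion is 2+.
Ligand charges: 1×pyridine (neutral), 1×cyano (-1 each), 1×1,10-phenanthroline (neutral), 2×triphenylphosphine (neutral); total -1. So Co + (-1) = 2+, giving Co = +3.
Ligands are named alphabetically: cyano before phenanthroline before pyridine before triphenylphosphine.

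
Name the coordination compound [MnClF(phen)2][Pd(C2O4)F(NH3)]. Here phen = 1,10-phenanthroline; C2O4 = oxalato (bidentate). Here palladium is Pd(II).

chlorofluorobis(1,10-phenanthroline)manganese(III) amminefluorooxalatopalladate(II)

Pd is given as +2; the anion's ligand charges sum to -3, so the complex anion is 1−.
A 1:1 salt means the cation carries the equal and opposite charge, 1+.
Cation: ligand charges sum to -2; for the ion to be 1+, Mn = +3.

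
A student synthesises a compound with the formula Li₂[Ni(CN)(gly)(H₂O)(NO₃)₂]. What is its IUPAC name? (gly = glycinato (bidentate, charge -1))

lithium aquacyano(glycinato)dinitratonickelate(II)

The 2 lithium counter-ions carry a total charge of +2, so each complex ion is 2−.
Ligand charges: 2×nitrato (-1 each), 1×aqua (neutral), 1×cyano (-1 each), 1×glycinato (-1 each); total -4. So Ni + (-4) = 2−, giving Ni = +2.
Ligands are named alphabetically: aqua before cyano before glycinato before nitrato.
The complex ion is anionic, so nickel takes the -ate form nickelate(II).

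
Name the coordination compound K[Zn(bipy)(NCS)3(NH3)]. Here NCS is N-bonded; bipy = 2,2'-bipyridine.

The 1 potassium counter-ion carries a total charge of +1, so each complex ion is 1−.
Ligand charges: 1×ammine (neutral), 3×isothiocyanato (-1 each), 1×2,2'-bipyridine (neutral); total -3. So Zn + (-3) = 1−, giving Zn = +2.
Ligands are named alphabetically: ammine before bipyridine before isothiocyanato.
The complex ion is anionic, so zinc takes the -ate form zincate(II).

potassium ammine(2,2'-bipyridine)triisothiocyanatozincate(II)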